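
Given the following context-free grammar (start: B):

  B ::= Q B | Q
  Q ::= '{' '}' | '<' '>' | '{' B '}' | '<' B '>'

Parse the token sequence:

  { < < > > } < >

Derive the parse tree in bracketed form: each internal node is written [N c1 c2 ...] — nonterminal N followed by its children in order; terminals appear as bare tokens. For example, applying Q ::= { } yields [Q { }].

B
Q B
{ B } B
{ Q } B
{ < B > } B
{ < Q > } B
{ < < > > } B
{ < < > > } Q
{ < < > > } < >

[B [Q { [B [Q < [B [Q < >]] >]] }] [B [Q < >]]]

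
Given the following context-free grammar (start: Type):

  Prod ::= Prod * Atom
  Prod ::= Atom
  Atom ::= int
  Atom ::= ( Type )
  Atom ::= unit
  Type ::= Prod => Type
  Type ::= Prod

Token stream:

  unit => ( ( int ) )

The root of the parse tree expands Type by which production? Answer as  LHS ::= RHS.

Type ::= Prod => Type

[Type [Prod [Atom unit]] => [Type [Prod [Atom ( [Type [Prod [Atom ( [Type [Prod [Atom int]]] )]]] )]]]]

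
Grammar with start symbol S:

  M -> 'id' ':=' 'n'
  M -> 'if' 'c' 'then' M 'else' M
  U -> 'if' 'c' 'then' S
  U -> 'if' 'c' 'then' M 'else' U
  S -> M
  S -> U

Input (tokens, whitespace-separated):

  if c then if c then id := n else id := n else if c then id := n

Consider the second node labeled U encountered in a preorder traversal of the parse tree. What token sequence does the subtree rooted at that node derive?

[S [U if c then [M if c then [M id := n] else [M id := n]] else [U if c then [S [M id := n]]]]]

if c then id := n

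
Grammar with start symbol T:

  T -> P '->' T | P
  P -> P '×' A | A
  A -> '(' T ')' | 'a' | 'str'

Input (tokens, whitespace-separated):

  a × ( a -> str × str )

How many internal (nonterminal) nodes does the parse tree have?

13

[T [P [P [A a]] × [A ( [T [P [A a]] -> [T [P [P [A str]] × [A str]]]] )]]]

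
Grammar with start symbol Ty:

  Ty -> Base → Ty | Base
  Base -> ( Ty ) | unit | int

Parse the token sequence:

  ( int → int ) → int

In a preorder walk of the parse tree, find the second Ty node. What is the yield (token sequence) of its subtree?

int → int

[Ty [Base ( [Ty [Base int] → [Ty [Base int]]] )] → [Ty [Base int]]]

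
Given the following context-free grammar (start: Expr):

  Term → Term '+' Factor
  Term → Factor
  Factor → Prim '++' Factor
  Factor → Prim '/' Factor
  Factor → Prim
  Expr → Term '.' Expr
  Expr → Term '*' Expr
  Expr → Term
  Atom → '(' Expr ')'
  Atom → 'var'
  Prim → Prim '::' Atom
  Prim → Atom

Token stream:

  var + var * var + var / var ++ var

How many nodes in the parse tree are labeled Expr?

[Expr [Term [Term [Factor [Prim [Atom var]]]] + [Factor [Prim [Atom var]]]] * [Expr [Term [Term [Factor [Prim [Atom var]]]] + [Factor [Prim [Atom var]] / [Factor [Prim [Atom var]] ++ [Factor [Prim [Atom var]]]]]]]]

2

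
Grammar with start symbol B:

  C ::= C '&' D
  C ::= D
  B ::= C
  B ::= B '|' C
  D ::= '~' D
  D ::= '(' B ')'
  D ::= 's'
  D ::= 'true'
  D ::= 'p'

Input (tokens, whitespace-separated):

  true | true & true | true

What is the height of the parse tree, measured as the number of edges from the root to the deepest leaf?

5

[B [B [B [C [D true]]] | [C [C [D true]] & [D true]]] | [C [D true]]]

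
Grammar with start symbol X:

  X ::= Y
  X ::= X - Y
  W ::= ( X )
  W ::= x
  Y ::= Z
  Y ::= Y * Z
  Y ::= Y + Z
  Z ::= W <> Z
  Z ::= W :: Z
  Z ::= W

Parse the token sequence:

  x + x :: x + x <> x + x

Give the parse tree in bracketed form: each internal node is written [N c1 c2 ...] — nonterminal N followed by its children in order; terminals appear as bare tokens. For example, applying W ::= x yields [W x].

X
Y
Y + Z
Y + Z + Z
Y + Z + Z + Z
Z + Z + Z + Z
W + Z + Z + Z
x + Z + Z + Z
x + W :: Z + Z + Z
x + x :: Z + Z + Z
x + x :: W + Z + Z
x + x :: x + Z + Z
x + x :: x + W <> Z + Z
x + x :: x + x <> Z + Z
x + x :: x + x <> W + Z
x + x :: x + x <> x + Z
x + x :: x + x <> x + W
x + x :: x + x <> x + x

[X [Y [Y [Y [Y [Z [W x]]] + [Z [W x] :: [Z [W x]]]] + [Z [W x] <> [Z [W x]]]] + [Z [W x]]]]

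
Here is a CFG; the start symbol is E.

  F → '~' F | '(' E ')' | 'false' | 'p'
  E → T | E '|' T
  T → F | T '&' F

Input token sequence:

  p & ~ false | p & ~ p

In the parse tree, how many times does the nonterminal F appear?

[E [E [T [T [F p]] & [F ~ [F false]]]] | [T [T [F p]] & [F ~ [F p]]]]

6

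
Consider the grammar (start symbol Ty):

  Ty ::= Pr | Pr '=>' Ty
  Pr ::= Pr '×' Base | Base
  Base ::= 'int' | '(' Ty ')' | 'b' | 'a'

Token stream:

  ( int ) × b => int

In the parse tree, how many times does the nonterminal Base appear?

4

[Ty [Pr [Pr [Base ( [Ty [Pr [Base int]]] )]] × [Base b]] => [Ty [Pr [Base int]]]]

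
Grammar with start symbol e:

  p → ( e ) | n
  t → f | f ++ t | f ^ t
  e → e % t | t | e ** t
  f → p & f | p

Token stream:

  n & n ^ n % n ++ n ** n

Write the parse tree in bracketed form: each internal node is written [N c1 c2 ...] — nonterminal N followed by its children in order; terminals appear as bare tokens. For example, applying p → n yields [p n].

e
e ** t
e % t ** t
t % t ** t
f ^ t % t ** t
p & f ^ t % t ** t
n & f ^ t % t ** t
n & p ^ t % t ** t
n & n ^ t % t ** t
n & n ^ f % t ** t
n & n ^ p % t ** t
n & n ^ n % t ** t
n & n ^ n % f ++ t ** t
n & n ^ n % p ++ t ** t
n & n ^ n % n ++ t ** t
n & n ^ n % n ++ f ** t
n & n ^ n % n ++ p ** t
n & n ^ n % n ++ n ** t
n & n ^ n % n ++ n ** f
n & n ^ n % n ++ n ** p
n & n ^ n % n ++ n ** n

[e [e [e [t [f [p n] & [f [p n]]] ^ [t [f [p n]]]]] % [t [f [p n]] ++ [t [f [p n]]]]] ** [t [f [p n]]]]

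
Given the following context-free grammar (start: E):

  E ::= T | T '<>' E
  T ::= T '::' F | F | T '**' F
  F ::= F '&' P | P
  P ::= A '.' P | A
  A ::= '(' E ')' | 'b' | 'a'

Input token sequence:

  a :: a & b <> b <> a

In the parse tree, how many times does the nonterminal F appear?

[E [T [T [F [P [A a]]]] :: [F [F [P [A a]]] & [P [A b]]]] <> [E [T [F [P [A b]]]] <> [E [T [F [P [A a]]]]]]]

5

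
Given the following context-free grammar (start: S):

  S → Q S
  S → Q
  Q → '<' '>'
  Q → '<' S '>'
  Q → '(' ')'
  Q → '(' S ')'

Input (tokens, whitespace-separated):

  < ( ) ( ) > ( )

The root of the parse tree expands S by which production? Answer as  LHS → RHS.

[S [Q < [S [Q ( )] [S [Q ( )]]] >] [S [Q ( )]]]

S → Q S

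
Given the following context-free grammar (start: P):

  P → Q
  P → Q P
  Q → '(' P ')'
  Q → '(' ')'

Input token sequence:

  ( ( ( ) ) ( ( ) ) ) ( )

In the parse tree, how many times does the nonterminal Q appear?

6

[P [Q ( [P [Q ( [P [Q ( )]] )] [P [Q ( [P [Q ( )]] )]]] )] [P [Q ( )]]]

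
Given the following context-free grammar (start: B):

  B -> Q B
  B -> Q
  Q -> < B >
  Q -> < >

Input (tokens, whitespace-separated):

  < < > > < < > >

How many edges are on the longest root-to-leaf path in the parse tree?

5

[B [Q < [B [Q < >]] >] [B [Q < [B [Q < >]] >]]]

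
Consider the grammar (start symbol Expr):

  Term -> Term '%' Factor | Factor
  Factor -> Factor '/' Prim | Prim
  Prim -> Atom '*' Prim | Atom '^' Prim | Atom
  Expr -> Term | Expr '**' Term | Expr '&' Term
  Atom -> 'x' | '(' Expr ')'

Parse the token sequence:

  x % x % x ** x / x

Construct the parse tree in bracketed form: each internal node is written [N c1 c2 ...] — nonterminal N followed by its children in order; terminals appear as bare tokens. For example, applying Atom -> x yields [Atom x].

[Expr [Expr [Term [Term [Term [Factor [Prim [Atom x]]]] % [Factor [Prim [Atom x]]]] % [Factor [Prim [Atom x]]]]] ** [Term [Factor [Factor [Prim [Atom x]]] / [Prim [Atom x]]]]]

Expr
Expr ** Term
Term ** Term
Term % Factor ** Term
Term % Factor % Factor ** Term
Factor % Factor % Factor ** Term
Prim % Factor % Factor ** Term
Atom % Factor % Factor ** Term
x % Factor % Factor ** Term
x % Prim % Factor ** Term
x % Atom % Factor ** Term
x % x % Factor ** Term
x % x % Prim ** Term
x % x % Atom ** Term
x % x % x ** Term
x % x % x ** Factor
x % x % x ** Factor / Prim
x % x % x ** Prim / Prim
x % x % x ** Atom / Prim
x % x % x ** x / Prim
x % x % x ** x / Atom
x % x % x ** x / x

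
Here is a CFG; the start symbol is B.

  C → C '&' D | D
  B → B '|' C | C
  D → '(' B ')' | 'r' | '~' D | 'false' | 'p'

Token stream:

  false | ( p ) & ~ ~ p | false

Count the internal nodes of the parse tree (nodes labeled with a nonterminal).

[B [B [B [C [D false]]] | [C [C [D ( [B [C [D p]]] )]] & [D ~ [D ~ [D p]]]]] | [C [D false]]]

16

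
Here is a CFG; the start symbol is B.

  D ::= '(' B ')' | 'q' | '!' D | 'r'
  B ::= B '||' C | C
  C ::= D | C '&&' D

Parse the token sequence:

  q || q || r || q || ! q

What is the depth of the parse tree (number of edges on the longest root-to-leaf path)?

7

[B [B [B [B [B [C [D q]]] || [C [D q]]] || [C [D r]]] || [C [D q]]] || [C [D ! [D q]]]]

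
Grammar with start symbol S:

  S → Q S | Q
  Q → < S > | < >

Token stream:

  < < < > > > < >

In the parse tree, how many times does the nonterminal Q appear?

4

[S [Q < [S [Q < [S [Q < >]] >]] >] [S [Q < >]]]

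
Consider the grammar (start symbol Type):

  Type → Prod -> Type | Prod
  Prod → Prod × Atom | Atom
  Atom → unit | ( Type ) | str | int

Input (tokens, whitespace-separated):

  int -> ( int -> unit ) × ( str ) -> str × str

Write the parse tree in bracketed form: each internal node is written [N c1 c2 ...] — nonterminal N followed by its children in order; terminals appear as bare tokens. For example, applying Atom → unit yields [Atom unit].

[Type [Prod [Atom int]] -> [Type [Prod [Prod [Atom ( [Type [Prod [Atom int]] -> [Type [Prod [Atom unit]]]] )]] × [Atom ( [Type [Prod [Atom str]]] )]] -> [Type [Prod [Prod [Atom str]] × [Atom str]]]]]

Type
Prod -> Type
Atom -> Type
int -> Type
int -> Prod -> Type
int -> Prod × Atom -> Type
int -> Atom × Atom -> Type
int -> ( Type ) × Atom -> Type
int -> ( Prod -> Type ) × Atom -> Type
int -> ( Atom -> Type ) × Atom -> Type
int -> ( int -> Type ) × Atom -> Type
int -> ( int -> Prod ) × Atom -> Type
int -> ( int -> Atom ) × Atom -> Type
int -> ( int -> unit ) × Atom -> Type
int -> ( int -> unit ) × ( Type ) -> Type
int -> ( int -> unit ) × ( Prod ) -> Type
int -> ( int -> unit ) × ( Atom ) -> Type
int -> ( int -> unit ) × ( str ) -> Type
int -> ( int -> unit ) × ( str ) -> Prod
int -> ( int -> unit ) × ( str ) -> Prod × Atom
int -> ( int -> unit ) × ( str ) -> Atom × Atom
int -> ( int -> unit ) × ( str ) -> str × Atom
int -> ( int -> unit ) × ( str ) -> str × str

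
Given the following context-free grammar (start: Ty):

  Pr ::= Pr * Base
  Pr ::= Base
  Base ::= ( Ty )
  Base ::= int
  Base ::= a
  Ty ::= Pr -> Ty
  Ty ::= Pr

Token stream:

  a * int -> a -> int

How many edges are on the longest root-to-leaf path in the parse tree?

[Ty [Pr [Pr [Base a]] * [Base int]] -> [Ty [Pr [Base a]] -> [Ty [Pr [Base int]]]]]

5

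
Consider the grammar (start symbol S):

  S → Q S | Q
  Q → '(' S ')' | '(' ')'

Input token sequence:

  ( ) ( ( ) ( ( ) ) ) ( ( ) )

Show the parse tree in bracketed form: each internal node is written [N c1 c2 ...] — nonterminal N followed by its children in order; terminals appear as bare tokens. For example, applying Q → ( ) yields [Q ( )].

[S [Q ( )] [S [Q ( [S [Q ( )] [S [Q ( [S [Q ( )]] )]]] )] [S [Q ( [S [Q ( )]] )]]]]

S
Q S
( ) S
( ) Q S
( ) ( S ) S
( ) ( Q S ) S
( ) ( ( ) S ) S
( ) ( ( ) Q ) S
( ) ( ( ) ( S ) ) S
( ) ( ( ) ( Q ) ) S
( ) ( ( ) ( ( ) ) ) S
( ) ( ( ) ( ( ) ) ) Q
( ) ( ( ) ( ( ) ) ) ( S )
( ) ( ( ) ( ( ) ) ) ( Q )
( ) ( ( ) ( ( ) ) ) ( ( ) )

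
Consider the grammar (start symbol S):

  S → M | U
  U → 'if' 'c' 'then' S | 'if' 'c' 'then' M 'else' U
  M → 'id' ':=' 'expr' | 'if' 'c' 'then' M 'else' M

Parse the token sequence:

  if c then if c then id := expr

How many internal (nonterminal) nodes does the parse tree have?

[S [U if c then [S [U if c then [S [M id := expr]]]]]]

6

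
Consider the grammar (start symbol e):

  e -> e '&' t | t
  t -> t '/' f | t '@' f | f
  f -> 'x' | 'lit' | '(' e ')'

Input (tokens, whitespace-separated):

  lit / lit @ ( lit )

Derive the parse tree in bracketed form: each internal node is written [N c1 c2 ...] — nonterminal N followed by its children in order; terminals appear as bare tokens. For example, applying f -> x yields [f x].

[e [t [t [t [f lit]] / [f lit]] @ [f ( [e [t [f lit]]] )]]]

e
t
t @ f
t / f @ f
f / f @ f
lit / f @ f
lit / lit @ f
lit / lit @ ( e )
lit / lit @ ( t )
lit / lit @ ( f )
lit / lit @ ( lit )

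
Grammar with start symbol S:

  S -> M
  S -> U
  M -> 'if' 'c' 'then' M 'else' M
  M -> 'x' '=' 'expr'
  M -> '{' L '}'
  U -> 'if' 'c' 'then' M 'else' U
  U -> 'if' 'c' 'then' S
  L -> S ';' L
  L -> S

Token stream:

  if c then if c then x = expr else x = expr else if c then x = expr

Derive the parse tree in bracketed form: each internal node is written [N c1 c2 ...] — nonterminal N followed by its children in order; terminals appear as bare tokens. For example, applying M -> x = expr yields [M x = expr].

S
U
if c then M else U
if c then if c then M else M else U
if c then if c then x = expr else M else U
if c then if c then x = expr else x = expr else U
if c then if c then x = expr else x = expr else if c then S
if c then if c then x = expr else x = expr else if c then M
if c then if c then x = expr else x = expr else if c then x = expr

[S [U if c then [M if c then [M x = expr] else [M x = expr]] else [U if c then [S [M x = expr]]]]]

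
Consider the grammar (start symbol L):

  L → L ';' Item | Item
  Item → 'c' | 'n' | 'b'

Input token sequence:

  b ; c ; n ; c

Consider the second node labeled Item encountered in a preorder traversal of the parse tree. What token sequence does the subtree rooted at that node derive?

c

[L [L [L [L [Item b]] ; [Item c]] ; [Item n]] ; [Item c]]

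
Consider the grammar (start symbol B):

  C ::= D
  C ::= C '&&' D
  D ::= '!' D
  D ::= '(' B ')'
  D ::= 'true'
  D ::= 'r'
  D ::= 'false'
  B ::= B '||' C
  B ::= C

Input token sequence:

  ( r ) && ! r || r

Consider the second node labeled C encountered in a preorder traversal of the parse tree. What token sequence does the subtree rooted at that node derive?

[B [B [C [C [D ( [B [C [D r]]] )]] && [D ! [D r]]]] || [C [D r]]]

( r )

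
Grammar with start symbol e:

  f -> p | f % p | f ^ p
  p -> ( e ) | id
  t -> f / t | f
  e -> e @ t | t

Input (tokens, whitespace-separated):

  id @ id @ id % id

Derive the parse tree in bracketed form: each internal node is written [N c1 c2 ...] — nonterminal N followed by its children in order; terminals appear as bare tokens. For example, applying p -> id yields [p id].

e
e @ t
e @ t @ t
t @ t @ t
f @ t @ t
p @ t @ t
id @ t @ t
id @ f @ t
id @ p @ t
id @ id @ t
id @ id @ f
id @ id @ f % p
id @ id @ p % p
id @ id @ id % p
id @ id @ id % id

[e [e [e [t [f [p id]]]] @ [t [f [p id]]]] @ [t [f [f [p id]] % [p id]]]]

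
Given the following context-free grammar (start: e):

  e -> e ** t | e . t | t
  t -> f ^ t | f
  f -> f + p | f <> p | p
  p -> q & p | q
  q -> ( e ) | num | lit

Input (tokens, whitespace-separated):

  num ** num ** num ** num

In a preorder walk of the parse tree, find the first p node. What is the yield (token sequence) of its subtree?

[e [e [e [e [t [f [p [q num]]]]] ** [t [f [p [q num]]]]] ** [t [f [p [q num]]]]] ** [t [f [p [q num]]]]]

num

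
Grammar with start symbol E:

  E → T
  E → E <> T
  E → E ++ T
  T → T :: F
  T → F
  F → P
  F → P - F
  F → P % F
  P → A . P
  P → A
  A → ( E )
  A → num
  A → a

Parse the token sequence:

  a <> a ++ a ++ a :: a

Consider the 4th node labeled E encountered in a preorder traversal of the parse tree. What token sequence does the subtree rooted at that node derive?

a

[E [E [E [E [T [F [P [A a]]]]] <> [T [F [P [A a]]]]] ++ [T [F [P [A a]]]]] ++ [T [T [F [P [A a]]]] :: [F [P [A a]]]]]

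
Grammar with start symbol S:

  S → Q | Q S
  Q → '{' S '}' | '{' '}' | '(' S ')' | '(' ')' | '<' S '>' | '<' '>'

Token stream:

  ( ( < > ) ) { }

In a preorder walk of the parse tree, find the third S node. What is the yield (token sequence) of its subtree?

< >

[S [Q ( [S [Q ( [S [Q < >]] )]] )] [S [Q { }]]]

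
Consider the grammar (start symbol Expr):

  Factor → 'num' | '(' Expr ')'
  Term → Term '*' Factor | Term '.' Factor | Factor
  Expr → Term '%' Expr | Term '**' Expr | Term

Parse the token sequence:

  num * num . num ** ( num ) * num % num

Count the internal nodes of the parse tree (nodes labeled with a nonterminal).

[Expr [Term [Term [Term [Factor num]] * [Factor num]] . [Factor num]] ** [Expr [Term [Term [Factor ( [Expr [Term [Factor num]]] )]] * [Factor num]] % [Expr [Term [Factor num]]]]]

18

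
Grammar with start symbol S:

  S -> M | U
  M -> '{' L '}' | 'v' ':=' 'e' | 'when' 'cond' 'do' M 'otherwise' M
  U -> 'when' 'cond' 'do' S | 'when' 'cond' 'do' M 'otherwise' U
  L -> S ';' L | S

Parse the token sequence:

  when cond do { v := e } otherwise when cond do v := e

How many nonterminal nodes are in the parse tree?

9

[S [U when cond do [M { [L [S [M v := e]]] }] otherwise [U when cond do [S [M v := e]]]]]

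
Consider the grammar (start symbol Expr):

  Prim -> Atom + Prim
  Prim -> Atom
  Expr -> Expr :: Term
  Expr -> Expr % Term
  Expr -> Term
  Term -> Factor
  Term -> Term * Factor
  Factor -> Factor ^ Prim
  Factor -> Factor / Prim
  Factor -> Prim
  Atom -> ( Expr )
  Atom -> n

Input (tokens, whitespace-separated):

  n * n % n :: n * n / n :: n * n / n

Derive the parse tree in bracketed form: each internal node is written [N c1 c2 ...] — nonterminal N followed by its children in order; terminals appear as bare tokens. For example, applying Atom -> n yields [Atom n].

[Expr [Expr [Expr [Expr [Term [Term [Factor [Prim [Atom n]]]] * [Factor [Prim [Atom n]]]]] % [Term [Factor [Prim [Atom n]]]]] :: [Term [Term [Factor [Prim [Atom n]]]] * [Factor [Factor [Prim [Atom n]]] / [Prim [Atom n]]]]] :: [Term [Term [Factor [Prim [Atom n]]]] * [Factor [Factor [Prim [Atom n]]] / [Prim [Atom n]]]]]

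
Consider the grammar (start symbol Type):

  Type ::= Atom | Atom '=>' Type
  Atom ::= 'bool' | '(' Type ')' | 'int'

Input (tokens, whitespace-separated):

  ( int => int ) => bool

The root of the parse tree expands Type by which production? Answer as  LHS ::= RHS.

[Type [Atom ( [Type [Atom int] => [Type [Atom int]]] )] => [Type [Atom bool]]]

Type ::= Atom '=>' Type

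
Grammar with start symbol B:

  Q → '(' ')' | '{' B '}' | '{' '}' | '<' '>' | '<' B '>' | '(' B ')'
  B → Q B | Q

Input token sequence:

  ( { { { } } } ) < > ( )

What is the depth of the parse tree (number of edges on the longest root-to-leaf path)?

8

[B [Q ( [B [Q { [B [Q { [B [Q { }]] }]] }]] )] [B [Q < >] [B [Q ( )]]]]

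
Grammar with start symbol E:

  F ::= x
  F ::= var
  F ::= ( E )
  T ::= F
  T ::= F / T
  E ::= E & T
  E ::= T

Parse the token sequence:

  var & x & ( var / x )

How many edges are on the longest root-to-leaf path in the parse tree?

[E [E [E [T [F var]]] & [T [F x]]] & [T [F ( [E [T [F var] / [T [F x]]]] )]]]

7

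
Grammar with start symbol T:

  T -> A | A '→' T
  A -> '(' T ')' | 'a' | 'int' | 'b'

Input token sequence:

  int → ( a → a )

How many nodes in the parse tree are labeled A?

[T [A int] → [T [A ( [T [A a] → [T [A a]]] )]]]

4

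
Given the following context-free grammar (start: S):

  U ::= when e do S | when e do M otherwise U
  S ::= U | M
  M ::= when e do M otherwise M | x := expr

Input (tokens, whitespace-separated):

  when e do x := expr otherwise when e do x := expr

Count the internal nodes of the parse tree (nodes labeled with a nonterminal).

[S [U when e do [M x := expr] otherwise [U when e do [S [M x := expr]]]]]

6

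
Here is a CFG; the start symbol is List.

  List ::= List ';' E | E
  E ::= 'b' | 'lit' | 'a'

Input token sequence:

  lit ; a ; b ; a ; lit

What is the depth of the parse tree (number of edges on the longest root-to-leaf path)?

[List [List [List [List [List [E lit]] ; [E a]] ; [E b]] ; [E a]] ; [E lit]]

6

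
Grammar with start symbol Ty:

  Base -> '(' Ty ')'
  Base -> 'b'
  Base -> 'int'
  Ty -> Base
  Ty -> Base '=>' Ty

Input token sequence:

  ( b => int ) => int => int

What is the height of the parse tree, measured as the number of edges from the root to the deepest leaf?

[Ty [Base ( [Ty [Base b] => [Ty [Base int]]] )] => [Ty [Base int] => [Ty [Base int]]]]

5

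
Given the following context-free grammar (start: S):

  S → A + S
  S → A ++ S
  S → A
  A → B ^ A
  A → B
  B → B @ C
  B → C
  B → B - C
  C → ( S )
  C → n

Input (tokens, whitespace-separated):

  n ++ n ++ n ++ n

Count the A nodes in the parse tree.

4

[S [A [B [C n]]] ++ [S [A [B [C n]]] ++ [S [A [B [C n]]] ++ [S [A [B [C n]]]]]]]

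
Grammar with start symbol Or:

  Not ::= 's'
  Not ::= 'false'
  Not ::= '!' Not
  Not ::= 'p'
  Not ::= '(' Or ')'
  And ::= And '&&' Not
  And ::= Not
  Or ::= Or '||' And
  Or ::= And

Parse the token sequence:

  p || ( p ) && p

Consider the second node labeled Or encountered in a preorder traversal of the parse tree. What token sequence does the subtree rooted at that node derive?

p

[Or [Or [And [Not p]]] || [And [And [Not ( [Or [And [Not p]]] )]] && [Not p]]]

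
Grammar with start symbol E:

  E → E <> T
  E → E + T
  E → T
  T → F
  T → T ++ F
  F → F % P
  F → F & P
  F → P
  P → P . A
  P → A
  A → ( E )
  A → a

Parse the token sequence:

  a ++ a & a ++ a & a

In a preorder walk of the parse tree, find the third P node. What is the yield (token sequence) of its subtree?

a

[E [T [T [T [F [P [A a]]]] ++ [F [F [P [A a]]] & [P [A a]]]] ++ [F [F [P [A a]]] & [P [A a]]]]]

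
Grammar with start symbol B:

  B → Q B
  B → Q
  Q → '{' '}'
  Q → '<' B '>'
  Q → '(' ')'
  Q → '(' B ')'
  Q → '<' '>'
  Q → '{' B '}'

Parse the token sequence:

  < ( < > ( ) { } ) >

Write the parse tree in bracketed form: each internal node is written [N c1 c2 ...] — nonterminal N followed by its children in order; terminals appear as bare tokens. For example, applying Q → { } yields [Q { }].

B
Q
< B >
< Q >
< ( B ) >
< ( Q B ) >
< ( < > B ) >
< ( < > Q B ) >
< ( < > ( ) B ) >
< ( < > ( ) Q ) >
< ( < > ( ) { } ) >

[B [Q < [B [Q ( [B [Q < >] [B [Q ( )] [B [Q { }]]]] )]] >]]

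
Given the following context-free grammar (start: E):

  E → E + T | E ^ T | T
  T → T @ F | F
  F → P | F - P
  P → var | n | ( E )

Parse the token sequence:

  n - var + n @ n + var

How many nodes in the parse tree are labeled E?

3

[E [E [E [T [F [F [P n]] - [P var]]]] + [T [T [F [P n]]] @ [F [P n]]]] + [T [F [P var]]]]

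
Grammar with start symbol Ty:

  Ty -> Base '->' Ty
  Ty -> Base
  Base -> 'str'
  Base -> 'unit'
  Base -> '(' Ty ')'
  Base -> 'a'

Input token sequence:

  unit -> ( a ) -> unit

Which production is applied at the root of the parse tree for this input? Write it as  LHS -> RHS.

[Ty [Base unit] -> [Ty [Base ( [Ty [Base a]] )] -> [Ty [Base unit]]]]

Ty -> Base '->' Ty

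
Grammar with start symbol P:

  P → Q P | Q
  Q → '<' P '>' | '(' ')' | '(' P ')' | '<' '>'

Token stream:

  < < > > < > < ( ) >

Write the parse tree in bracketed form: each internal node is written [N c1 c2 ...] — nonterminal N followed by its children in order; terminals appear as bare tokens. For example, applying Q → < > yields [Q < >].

[P [Q < [P [Q < >]] >] [P [Q < >] [P [Q < [P [Q ( )]] >]]]]

P
Q P
< P > P
< Q > P
< < > > P
< < > > Q P
< < > > < > P
< < > > < > Q
< < > > < > < P >
< < > > < > < Q >
< < > > < > < ( ) >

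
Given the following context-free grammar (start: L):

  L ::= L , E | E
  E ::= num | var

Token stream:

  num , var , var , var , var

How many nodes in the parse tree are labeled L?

5

[L [L [L [L [L [E num]] , [E var]] , [E var]] , [E var]] , [E var]]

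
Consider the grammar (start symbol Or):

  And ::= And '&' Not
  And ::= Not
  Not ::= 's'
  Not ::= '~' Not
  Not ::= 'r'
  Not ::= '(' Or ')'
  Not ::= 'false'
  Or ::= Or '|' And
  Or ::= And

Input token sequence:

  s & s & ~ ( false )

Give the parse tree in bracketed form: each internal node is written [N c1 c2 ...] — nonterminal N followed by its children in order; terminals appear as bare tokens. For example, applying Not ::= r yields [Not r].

Or
And
And & Not
And & Not & Not
Not & Not & Not
s & Not & Not
s & s & Not
s & s & ~ Not
s & s & ~ ( Or )
s & s & ~ ( And )
s & s & ~ ( Not )
s & s & ~ ( false )

[Or [And [And [And [Not s]] & [Not s]] & [Not ~ [Not ( [Or [And [Not false]]] )]]]]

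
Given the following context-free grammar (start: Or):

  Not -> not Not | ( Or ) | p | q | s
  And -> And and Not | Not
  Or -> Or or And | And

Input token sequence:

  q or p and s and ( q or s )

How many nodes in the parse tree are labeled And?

6

[Or [Or [And [Not q]]] or [And [And [And [Not p]] and [Not s]] and [Not ( [Or [Or [And [Not q]]] or [And [Not s]]] )]]]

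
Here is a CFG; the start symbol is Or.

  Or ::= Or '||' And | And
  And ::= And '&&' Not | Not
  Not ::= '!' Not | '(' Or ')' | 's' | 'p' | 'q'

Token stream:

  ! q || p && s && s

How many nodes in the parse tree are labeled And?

4

[Or [Or [And [Not ! [Not q]]]] || [And [And [And [Not p]] && [Not s]] && [Not s]]]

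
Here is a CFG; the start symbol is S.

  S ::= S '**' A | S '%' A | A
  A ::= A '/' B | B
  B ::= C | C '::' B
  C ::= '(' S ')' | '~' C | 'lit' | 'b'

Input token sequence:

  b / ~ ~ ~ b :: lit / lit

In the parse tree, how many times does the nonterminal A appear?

3

[S [A [A [A [B [C b]]] / [B [C ~ [C ~ [C ~ [C b]]]] :: [B [C lit]]]] / [B [C lit]]]]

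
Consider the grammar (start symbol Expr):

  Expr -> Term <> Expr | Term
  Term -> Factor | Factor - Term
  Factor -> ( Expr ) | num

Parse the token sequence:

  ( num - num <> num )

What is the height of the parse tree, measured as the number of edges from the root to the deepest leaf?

7

[Expr [Term [Factor ( [Expr [Term [Factor num] - [Term [Factor num]]] <> [Expr [Term [Factor num]]]] )]]]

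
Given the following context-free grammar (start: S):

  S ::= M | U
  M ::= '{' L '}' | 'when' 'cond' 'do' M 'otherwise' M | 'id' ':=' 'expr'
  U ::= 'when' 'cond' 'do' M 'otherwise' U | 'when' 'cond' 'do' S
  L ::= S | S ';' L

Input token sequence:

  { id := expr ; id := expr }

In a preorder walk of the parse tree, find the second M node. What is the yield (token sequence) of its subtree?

id := expr

[S [M { [L [S [M id := expr]] ; [L [S [M id := expr]]]] }]]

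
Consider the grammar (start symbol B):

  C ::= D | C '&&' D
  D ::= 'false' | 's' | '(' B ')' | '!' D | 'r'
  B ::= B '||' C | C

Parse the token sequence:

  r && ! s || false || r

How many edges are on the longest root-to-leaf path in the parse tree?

[B [B [B [C [C [D r]] && [D ! [D s]]]] || [C [D false]]] || [C [D r]]]

6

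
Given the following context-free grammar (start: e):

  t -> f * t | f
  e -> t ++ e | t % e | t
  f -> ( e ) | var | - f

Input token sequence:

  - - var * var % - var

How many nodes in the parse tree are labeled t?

[e [t [f - [f - [f var]]] * [t [f var]]] % [e [t [f - [f var]]]]]

3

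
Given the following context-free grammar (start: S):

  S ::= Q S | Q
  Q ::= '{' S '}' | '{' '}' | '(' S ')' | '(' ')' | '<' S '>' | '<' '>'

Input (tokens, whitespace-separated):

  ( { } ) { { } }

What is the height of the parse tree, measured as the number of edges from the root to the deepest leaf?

5

[S [Q ( [S [Q { }]] )] [S [Q { [S [Q { }]] }]]]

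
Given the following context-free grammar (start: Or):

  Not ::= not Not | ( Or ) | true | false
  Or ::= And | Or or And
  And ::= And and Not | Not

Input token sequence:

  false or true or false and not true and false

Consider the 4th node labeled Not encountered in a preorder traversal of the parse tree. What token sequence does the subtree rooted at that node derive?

not true

[Or [Or [Or [And [Not false]]] or [And [Not true]]] or [And [And [And [Not false]] and [Not not [Not true]]] and [Not false]]]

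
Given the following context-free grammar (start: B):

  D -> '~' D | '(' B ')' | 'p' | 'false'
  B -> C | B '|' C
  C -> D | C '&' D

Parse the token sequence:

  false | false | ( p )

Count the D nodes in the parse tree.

4

[B [B [B [C [D false]]] | [C [D false]]] | [C [D ( [B [C [D p]]] )]]]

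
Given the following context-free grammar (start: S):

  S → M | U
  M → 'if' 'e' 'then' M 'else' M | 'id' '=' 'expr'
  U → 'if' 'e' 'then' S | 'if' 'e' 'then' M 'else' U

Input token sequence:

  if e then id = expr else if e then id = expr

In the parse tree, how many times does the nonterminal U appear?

2

[S [U if e then [M id = expr] else [U if e then [S [M id = expr]]]]]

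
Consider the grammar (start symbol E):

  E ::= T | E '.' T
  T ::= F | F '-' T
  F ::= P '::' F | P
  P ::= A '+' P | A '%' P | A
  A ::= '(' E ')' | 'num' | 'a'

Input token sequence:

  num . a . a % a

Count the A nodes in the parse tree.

4

[E [E [E [T [F [P [A num]]]]] . [T [F [P [A a]]]]] . [T [F [P [A a] % [P [A a]]]]]]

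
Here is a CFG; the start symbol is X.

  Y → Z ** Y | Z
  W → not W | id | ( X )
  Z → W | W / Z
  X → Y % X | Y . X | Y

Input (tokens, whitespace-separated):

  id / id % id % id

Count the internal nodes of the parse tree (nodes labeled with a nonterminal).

14

[X [Y [Z [W id] / [Z [W id]]]] % [X [Y [Z [W id]]] % [X [Y [Z [W id]]]]]]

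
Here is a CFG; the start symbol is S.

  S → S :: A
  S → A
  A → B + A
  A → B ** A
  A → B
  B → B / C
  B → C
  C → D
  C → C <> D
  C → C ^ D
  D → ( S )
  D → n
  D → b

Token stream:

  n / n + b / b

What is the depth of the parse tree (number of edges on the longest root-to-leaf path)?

7

[S [A [B [B [C [D n]]] / [C [D n]]] + [A [B [B [C [D b]]] / [C [D b]]]]]]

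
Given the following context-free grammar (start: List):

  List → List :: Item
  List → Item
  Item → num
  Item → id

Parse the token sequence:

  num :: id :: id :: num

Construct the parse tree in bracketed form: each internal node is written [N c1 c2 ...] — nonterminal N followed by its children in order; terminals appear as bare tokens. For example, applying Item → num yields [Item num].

List
List :: Item
List :: Item :: Item
List :: Item :: Item :: Item
Item :: Item :: Item :: Item
num :: Item :: Item :: Item
num :: id :: Item :: Item
num :: id :: id :: Item
num :: id :: id :: num

[List [List [List [List [Item num]] :: [Item id]] :: [Item id]] :: [Item num]]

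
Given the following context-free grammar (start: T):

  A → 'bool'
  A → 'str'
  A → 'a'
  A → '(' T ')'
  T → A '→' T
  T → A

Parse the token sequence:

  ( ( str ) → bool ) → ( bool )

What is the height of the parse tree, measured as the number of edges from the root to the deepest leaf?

[T [A ( [T [A ( [T [A str]] )] → [T [A bool]]] )] → [T [A ( [T [A bool]] )]]]

6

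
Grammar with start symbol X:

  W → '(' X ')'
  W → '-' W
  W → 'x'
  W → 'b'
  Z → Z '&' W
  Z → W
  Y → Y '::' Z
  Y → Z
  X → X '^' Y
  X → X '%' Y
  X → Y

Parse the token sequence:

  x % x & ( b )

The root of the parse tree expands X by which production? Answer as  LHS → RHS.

[X [X [Y [Z [W x]]]] % [Y [Z [Z [W x]] & [W ( [X [Y [Z [W b]]]] )]]]]

X → X '%' Y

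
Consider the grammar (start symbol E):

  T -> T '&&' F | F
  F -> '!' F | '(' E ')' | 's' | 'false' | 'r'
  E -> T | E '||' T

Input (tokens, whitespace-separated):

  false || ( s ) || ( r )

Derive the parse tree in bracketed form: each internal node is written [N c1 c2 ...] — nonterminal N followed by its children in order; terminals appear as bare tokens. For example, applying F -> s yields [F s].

E
E || T
E || T || T
T || T || T
F || T || T
false || T || T
false || F || T
false || ( E ) || T
false || ( T ) || T
false || ( F ) || T
false || ( s ) || T
false || ( s ) || F
false || ( s ) || ( E )
false || ( s ) || ( T )
false || ( s ) || ( F )
false || ( s ) || ( r )

[E [E [E [T [F false]]] || [T [F ( [E [T [F s]]] )]]] || [T [F ( [E [T [F r]]] )]]]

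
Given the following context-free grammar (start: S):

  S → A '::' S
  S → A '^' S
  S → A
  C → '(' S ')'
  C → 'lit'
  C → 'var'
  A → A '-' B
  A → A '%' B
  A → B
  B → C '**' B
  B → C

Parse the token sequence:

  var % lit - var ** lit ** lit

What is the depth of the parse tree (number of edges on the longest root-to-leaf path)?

6

[S [A [A [A [B [C var]]] % [B [C lit]]] - [B [C var] ** [B [C lit] ** [B [C lit]]]]]]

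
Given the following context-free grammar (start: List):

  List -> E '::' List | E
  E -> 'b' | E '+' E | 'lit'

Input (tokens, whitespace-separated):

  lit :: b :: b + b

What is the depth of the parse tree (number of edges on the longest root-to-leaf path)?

[List [E lit] :: [List [E b] :: [List [E [E b] + [E b]]]]]

5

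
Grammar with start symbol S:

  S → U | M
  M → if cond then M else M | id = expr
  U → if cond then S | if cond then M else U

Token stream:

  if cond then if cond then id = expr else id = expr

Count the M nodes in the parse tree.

[S [U if cond then [S [M if cond then [M id = expr] else [M id = expr]]]]]

3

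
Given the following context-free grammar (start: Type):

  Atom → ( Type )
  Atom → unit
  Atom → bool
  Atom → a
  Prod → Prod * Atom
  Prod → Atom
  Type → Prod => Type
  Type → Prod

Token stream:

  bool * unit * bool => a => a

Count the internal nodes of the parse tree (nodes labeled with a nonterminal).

13

[Type [Prod [Prod [Prod [Atom bool]] * [Atom unit]] * [Atom bool]] => [Type [Prod [Atom a]] => [Type [Prod [Atom a]]]]]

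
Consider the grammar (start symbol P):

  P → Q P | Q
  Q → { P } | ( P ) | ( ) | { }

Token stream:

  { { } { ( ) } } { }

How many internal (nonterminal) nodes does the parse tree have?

[P [Q { [P [Q { }] [P [Q { [P [Q ( )]] }]]] }] [P [Q { }]]]

10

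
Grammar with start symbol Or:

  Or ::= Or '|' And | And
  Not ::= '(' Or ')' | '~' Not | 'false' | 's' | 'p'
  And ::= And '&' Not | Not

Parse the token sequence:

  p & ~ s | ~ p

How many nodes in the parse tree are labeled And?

[Or [Or [And [And [Not p]] & [Not ~ [Not s]]]] | [And [Not ~ [Not p]]]]

3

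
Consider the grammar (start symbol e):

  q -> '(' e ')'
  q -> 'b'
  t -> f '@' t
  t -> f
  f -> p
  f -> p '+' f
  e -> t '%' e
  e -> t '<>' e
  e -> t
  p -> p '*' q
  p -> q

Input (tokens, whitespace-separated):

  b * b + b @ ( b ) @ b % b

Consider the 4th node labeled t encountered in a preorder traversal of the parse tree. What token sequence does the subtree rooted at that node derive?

b

[e [t [f [p [p [q b]] * [q b]] + [f [p [q b]]]] @ [t [f [p [q ( [e [t [f [p [q b]]]]] )]]] @ [t [f [p [q b]]]]]] % [e [t [f [p [q b]]]]]]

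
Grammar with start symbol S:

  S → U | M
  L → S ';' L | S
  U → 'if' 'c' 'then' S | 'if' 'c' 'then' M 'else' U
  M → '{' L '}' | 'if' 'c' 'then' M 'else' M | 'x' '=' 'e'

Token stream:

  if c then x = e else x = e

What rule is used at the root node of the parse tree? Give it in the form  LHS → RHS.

S → M

[S [M if c then [M x = e] else [M x = e]]]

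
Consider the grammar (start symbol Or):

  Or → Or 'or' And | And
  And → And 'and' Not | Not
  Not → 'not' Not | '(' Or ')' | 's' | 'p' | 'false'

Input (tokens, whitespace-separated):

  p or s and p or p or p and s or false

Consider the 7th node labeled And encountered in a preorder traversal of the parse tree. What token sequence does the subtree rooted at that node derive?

false

[Or [Or [Or [Or [Or [And [Not p]]] or [And [And [Not s]] and [Not p]]] or [And [Not p]]] or [And [And [Not p]] and [Not s]]] or [And [Not false]]]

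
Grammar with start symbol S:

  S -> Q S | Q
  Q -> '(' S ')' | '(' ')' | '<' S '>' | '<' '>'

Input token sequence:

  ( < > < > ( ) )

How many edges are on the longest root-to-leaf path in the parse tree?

[S [Q ( [S [Q < >] [S [Q < >] [S [Q ( )]]]] )]]

6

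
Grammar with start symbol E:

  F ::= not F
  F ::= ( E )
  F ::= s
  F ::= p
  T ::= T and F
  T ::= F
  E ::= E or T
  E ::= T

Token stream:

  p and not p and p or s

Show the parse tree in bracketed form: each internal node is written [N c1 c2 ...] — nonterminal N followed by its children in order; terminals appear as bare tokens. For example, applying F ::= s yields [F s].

E
E or T
T or T
T and F or T
T and F and F or T
F and F and F or T
p and F and F or T
p and not F and F or T
p and not p and F or T
p and not p and p or T
p and not p and p or F
p and not p and p or s

[E [E [T [T [T [F p]] and [F not [F p]]] and [F p]]] or [T [F s]]]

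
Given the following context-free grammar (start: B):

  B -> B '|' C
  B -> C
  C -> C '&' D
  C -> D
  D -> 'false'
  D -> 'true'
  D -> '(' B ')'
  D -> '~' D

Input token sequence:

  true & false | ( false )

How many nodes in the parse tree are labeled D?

4

[B [B [C [C [D true]] & [D false]]] | [C [D ( [B [C [D false]]] )]]]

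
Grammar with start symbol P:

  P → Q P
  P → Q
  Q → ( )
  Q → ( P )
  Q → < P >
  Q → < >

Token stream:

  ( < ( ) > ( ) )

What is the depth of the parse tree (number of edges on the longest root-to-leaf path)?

6

[P [Q ( [P [Q < [P [Q ( )]] >] [P [Q ( )]]] )]]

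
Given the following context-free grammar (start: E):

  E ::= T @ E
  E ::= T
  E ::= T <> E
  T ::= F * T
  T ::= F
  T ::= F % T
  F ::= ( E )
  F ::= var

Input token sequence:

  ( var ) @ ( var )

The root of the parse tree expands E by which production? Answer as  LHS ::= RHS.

E ::= T @ E

[E [T [F ( [E [T [F var]]] )]] @ [E [T [F ( [E [T [F var]]] )]]]]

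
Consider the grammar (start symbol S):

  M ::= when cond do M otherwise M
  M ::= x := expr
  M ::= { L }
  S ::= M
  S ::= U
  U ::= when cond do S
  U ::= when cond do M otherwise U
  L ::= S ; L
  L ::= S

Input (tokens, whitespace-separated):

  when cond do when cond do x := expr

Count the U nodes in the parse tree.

[S [U when cond do [S [U when cond do [S [M x := expr]]]]]]

2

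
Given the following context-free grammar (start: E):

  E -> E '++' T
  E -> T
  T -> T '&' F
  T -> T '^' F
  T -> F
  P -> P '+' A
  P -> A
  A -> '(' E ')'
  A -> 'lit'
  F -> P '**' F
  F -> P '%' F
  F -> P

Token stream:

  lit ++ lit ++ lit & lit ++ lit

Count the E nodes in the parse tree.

[E [E [E [E [T [F [P [A lit]]]]] ++ [T [F [P [A lit]]]]] ++ [T [T [F [P [A lit]]]] & [F [P [A lit]]]]] ++ [T [F [P [A lit]]]]]

4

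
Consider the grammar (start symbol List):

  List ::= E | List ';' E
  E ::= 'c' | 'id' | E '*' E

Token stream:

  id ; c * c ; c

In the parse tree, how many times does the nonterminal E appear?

5

[List [List [List [E id]] ; [E [E c] * [E c]]] ; [E c]]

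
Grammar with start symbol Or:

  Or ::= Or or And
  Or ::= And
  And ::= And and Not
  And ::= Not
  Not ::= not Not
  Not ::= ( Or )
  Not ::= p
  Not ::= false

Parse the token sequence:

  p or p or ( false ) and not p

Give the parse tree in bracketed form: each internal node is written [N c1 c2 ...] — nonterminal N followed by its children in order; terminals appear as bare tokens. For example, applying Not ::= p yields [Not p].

[Or [Or [Or [And [Not p]]] or [And [Not p]]] or [And [And [Not ( [Or [And [Not false]]] )]] and [Not not [Not p]]]]

Or
Or or And
Or or And or And
And or And or And
Not or And or And
p or And or And
p or Not or And
p or p or And
p or p or And and Not
p or p or Not and Not
p or p or ( Or ) and Not
p or p or ( And ) and Not
p or p or ( Not ) and Not
p or p or ( false ) and Not
p or p or ( false ) and not Not
p or p or ( false ) and not p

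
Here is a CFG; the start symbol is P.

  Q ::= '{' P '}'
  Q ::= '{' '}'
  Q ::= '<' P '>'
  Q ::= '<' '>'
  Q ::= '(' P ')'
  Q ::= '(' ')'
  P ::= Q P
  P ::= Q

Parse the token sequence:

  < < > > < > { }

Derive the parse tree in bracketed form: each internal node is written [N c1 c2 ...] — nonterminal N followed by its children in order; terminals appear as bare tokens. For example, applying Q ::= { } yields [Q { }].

P
Q P
< P > P
< Q > P
< < > > P
< < > > Q P
< < > > < > P
< < > > < > Q
< < > > < > { }

[P [Q < [P [Q < >]] >] [P [Q < >] [P [Q { }]]]]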